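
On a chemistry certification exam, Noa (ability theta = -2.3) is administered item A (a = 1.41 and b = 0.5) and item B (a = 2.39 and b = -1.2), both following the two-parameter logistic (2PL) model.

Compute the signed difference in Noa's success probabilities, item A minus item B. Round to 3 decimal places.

-0.048

P(theta) = 1 / (1 + exp(−a(theta − b)))
P_A = 0.0189
P_B = 0.0673
P_A − P_B = -0.0484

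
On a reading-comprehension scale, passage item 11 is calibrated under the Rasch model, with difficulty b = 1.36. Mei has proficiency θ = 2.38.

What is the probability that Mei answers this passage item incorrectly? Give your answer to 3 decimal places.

0.265

P(θ) = 1 / (1 + exp(−(θ − b)))
Exponent: (2.38 − 1.36) = 1.0200
1/(1 + e^{-1.0200}) = 0.7350
P = 0.7350
P(incorrect) = 1 − 0.7350 = 0.2650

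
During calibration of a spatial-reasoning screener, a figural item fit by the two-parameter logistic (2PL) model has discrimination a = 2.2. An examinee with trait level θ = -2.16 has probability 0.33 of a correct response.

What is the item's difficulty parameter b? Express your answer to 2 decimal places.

-1.84

P(θ) = 1 / (1 + exp(−a(θ − b)))
logit(0.33) = ln(0.33/0.67) = -0.7082
b = θ − logit/(a) = -2.16 − (-0.7082)/2.2000 = -1.8381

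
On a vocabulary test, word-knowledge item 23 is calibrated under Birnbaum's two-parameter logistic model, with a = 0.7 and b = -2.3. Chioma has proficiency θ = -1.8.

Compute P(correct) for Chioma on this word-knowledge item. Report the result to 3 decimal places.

0.587

P(θ) = 1 / (1 + exp(−a(θ − b)))
Exponent: 0.7 × (-1.8 − (-2.3)) = 0.3500
1/(1 + e^{-0.3500}) = 0.5866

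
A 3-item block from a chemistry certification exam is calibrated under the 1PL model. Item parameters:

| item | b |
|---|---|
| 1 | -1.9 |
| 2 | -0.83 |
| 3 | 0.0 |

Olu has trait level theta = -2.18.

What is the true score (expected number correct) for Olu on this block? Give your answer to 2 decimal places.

P(theta) = 1 / (1 + exp(−(theta − b)))
P_1 = 1/(1+e^{0.2800}) = 0.4305
P_2 = 1/(1+e^{1.3500}) = 0.2059
P_3 = 1/(1+e^{2.1800}) = 0.1016
E[score] = 0.4305 + 0.2059 + 0.1016 = 0.7379

0.74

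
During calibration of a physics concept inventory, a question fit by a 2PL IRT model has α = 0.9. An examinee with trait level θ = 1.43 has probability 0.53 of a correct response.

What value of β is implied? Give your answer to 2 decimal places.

P(θ) = 1 / (1 + exp(−α(θ − β)))
logit(0.53) = ln(0.53/0.47) = 0.1201
β = θ − logit/(α) = 1.43 − 0.1201/0.9000 = 1.2965

1.30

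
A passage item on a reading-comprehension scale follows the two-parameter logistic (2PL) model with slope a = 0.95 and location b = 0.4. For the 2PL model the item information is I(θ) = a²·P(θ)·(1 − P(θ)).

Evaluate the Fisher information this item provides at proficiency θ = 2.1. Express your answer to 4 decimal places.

P = 1/(1+e^{-1.6150}) = 0.8341
P(1−P) = 0.8341 × 0.1659 = 0.1384
I = a² × P(1−P) = 0.95² × 0.1384 = 0.12488

0.1249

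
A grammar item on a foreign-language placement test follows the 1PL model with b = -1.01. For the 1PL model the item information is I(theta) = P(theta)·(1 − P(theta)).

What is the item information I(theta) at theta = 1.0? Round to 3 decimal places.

0.104

P = 1/(1+e^{-2.0100}) = 0.8818
P(1−P) = 0.8818 × 0.1182 = 0.1042
I = P(1−P) = 0.10420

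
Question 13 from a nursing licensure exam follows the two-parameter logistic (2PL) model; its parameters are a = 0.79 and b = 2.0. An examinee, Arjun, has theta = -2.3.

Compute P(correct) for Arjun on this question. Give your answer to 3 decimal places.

P(theta) = 1 / (1 + exp(−a(theta − b)))
Exponent: 0.79 × (-2.3 − 2.0) = -3.3970
1/(1 + e^{3.3970}) = 0.0324

0.032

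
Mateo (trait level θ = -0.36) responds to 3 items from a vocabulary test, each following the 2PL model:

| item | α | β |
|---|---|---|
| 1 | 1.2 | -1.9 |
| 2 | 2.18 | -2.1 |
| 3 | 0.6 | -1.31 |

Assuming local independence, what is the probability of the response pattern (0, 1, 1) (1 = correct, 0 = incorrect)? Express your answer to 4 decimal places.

0.0850

P(θ) = 1 / (1 + exp(−α(θ − β)))
P_1 = 1/(1+e^{-1.8480}) = 0.8639
P_2 = 1/(1+e^{-3.7932}) = 0.9780
P_3 = 1/(1+e^{-0.5700}) = 0.6388
L = (1−P_1) × P_2 × P_3 = 0.1361 × 0.9780 × 0.6388 = 0.08503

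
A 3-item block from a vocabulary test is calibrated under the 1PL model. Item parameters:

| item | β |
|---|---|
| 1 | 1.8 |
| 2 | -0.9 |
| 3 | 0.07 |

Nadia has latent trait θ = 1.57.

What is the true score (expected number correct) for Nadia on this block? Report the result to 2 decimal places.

P(θ) = 1 / (1 + exp(−(θ − β)))
P_1 = 1/(1+e^{0.2300}) = 0.4428
P_2 = 1/(1+e^{-2.4700}) = 0.9220
P_3 = 1/(1+e^{-1.5000}) = 0.8176
E[score] = 0.4428 + 0.9220 + 0.8176 = 2.1823

2.18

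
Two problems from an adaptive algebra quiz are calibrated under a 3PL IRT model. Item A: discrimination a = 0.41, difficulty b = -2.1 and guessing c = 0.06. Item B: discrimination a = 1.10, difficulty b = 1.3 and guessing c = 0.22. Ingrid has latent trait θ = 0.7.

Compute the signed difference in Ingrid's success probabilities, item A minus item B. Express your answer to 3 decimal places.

0.288

P(θ) = c + (1 − c) · 1 / (1 + exp(−a(θ − b)))
P_A = 0.7736
P_B = 0.4858
P_A − P_B = 0.2878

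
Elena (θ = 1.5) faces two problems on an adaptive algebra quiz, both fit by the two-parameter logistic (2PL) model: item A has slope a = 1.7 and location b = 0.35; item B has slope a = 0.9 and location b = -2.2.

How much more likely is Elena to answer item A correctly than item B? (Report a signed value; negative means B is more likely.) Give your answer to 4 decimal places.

-0.0895

P(θ) = 1 / (1 + exp(−a(θ − b)))
P_A = 0.8760
P_B = 0.9654
P_A − P_B = -0.0895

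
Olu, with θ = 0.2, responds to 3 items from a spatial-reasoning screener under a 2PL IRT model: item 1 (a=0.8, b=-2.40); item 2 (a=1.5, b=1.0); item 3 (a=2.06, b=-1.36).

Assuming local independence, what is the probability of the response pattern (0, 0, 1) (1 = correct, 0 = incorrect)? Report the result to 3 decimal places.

0.082

P(θ) = 1 / (1 + exp(−a(θ − b)))
P_1 = 1/(1+e^{-2.0800}) = 0.8889
P_2 = 1/(1+e^{1.2000}) = 0.2315
P_3 = 1/(1+e^{-3.2136}) = 0.9613
L = (1−P_1) × (1−P_2) × P_3 = 0.1111 × 0.7685 × 0.9613 = 0.08205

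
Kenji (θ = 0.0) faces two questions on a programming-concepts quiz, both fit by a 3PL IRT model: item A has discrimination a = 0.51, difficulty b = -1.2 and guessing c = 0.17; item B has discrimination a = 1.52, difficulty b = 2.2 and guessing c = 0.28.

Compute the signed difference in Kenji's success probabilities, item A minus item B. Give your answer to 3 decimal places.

P(θ) = c + (1 − c) · 1 / (1 + exp(−a(θ − b)))
P_A = 0.7082
P_B = 0.3045
P_A − P_B = 0.4036

0.404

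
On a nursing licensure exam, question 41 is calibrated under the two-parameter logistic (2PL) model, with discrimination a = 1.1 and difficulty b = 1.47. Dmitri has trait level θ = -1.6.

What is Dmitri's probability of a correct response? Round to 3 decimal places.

P(θ) = 1 / (1 + exp(−a(θ − b)))
Exponent: 1.1 × (-1.6 − 1.47) = -3.3770
1/(1 + e^{3.3770}) = 0.0330

0.033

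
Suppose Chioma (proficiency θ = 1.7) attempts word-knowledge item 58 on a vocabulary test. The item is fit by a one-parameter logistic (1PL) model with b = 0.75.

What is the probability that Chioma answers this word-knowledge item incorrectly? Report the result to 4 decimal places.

0.2789

P(θ) = 1 / (1 + exp(−(θ − b)))
Exponent: (1.7 − 0.75) = 0.9500
1/(1 + e^{-0.9500}) = 0.7211
P = 0.7211
P(incorrect) = 1 − 0.7211 = 0.2789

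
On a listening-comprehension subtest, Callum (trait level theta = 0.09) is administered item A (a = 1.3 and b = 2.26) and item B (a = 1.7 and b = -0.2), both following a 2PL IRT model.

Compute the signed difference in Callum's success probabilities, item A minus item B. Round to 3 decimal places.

-0.565

P(theta) = 1 / (1 + exp(−a(theta − b)))
P_A = 0.0562
P_B = 0.6208
P_A − P_B = -0.5646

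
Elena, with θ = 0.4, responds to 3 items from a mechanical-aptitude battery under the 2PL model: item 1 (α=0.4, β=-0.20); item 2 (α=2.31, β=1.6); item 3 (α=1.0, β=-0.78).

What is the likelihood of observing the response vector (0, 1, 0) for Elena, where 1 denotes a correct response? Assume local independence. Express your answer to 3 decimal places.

0.006

P(θ) = 1 / (1 + exp(−α(θ − β)))
P_1 = 1/(1+e^{-0.2400}) = 0.5597
P_2 = 1/(1+e^{2.7720}) = 0.0589
P_3 = 1/(1+e^{-1.1800}) = 0.7649
L = (1−P_1) × P_2 × (1−P_3) = 0.4403 × 0.0589 × 0.2351 = 0.00609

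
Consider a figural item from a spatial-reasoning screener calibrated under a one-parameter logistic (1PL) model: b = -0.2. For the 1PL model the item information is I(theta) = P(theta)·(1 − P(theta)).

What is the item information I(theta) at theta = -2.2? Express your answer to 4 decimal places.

P = 1/(1+e^{2.0000}) = 0.1192
P(1−P) = 0.1192 × 0.8808 = 0.1050
I = P(1−P) = 0.10499

0.1050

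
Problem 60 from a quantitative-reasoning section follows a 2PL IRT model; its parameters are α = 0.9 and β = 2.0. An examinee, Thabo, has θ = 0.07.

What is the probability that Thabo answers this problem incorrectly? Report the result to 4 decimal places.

0.8503

P(θ) = 1 / (1 + exp(−α(θ − β)))
Exponent: 0.9 × (0.07 − 2.0) = -1.7370
1/(1 + e^{1.7370}) = 0.1497
P(incorrect) = 1 − 0.1497 = 0.8503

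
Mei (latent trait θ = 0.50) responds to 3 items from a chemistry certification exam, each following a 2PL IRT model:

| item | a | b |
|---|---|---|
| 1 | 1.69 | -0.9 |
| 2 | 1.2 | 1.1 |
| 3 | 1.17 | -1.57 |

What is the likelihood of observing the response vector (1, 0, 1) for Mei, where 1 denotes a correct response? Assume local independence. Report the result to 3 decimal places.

0.565

P(θ) = 1 / (1 + exp(−a(θ − b)))
P_1 = 1/(1+e^{-2.3660}) = 0.9142
P_2 = 1/(1+e^{0.7200}) = 0.3274
P_3 = 1/(1+e^{-2.4219}) = 0.9185
L = P_1 × (1−P_2) × P_3 = 0.9142 × 0.6726 × 0.9185 = 0.56477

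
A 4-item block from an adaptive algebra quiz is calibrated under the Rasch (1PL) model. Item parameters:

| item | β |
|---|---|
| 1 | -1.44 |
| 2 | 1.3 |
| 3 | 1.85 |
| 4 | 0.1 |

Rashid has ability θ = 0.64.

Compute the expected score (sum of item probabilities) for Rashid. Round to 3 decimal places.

2.091

P(θ) = 1 / (1 + exp(−(θ − β)))
P_1 = 1/(1+e^{-2.0800}) = 0.8889
P_2 = 1/(1+e^{0.6600}) = 0.3407
P_3 = 1/(1+e^{1.2100}) = 0.2297
P_4 = 1/(1+e^{-0.5400}) = 0.6318
E[score] = 0.8889 + 0.3407 + 0.2297 + 0.6318 = 2.0912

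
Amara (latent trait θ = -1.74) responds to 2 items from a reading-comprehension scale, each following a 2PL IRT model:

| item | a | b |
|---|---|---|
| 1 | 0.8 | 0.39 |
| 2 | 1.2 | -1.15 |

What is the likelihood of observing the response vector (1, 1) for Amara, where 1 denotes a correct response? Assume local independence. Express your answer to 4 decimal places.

P(θ) = 1 / (1 + exp(−a(θ − b)))
P_1 = 1/(1+e^{1.7040}) = 0.1539
P_2 = 1/(1+e^{0.7080}) = 0.3300
L = P_1 × P_2 = 0.1539 × 0.3300 = 0.05081

0.0508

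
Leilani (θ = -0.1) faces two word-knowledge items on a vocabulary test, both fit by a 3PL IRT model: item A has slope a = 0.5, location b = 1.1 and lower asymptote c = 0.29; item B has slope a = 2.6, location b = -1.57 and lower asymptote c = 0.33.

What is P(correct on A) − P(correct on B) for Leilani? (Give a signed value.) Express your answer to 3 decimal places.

P(θ) = c + (1 − c) · 1 / (1 + exp(−a(θ − b)))
P_A = 0.5416
P_B = 0.9857
P_A − P_B = -0.4441

-0.444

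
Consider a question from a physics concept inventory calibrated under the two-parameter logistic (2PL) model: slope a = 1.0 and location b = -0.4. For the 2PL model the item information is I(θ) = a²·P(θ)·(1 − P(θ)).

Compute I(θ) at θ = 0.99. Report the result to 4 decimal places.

P = 1/(1+e^{-1.3900}) = 0.8006
P(1−P) = 0.8006 × 0.1994 = 0.1596
I = a² × P(1−P) = 1.0² × 0.1596 = 0.15964

0.1596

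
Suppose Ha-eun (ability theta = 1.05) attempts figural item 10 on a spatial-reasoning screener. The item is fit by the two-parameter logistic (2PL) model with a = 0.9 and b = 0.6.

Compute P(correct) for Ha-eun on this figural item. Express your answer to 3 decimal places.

0.600

P(theta) = 1 / (1 + exp(−a(theta − b)))
Exponent: 0.9 × (1.05 − 0.6) = 0.4050
1/(1 + e^{-0.4050}) = 0.5999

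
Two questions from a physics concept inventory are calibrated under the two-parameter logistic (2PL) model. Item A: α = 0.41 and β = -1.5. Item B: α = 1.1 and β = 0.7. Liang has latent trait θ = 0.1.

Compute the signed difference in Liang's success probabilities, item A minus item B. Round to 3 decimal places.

0.318

P(θ) = 1 / (1 + exp(−α(θ − β)))
P_A = 0.6584
P_B = 0.3407
P_A − P_B = 0.3176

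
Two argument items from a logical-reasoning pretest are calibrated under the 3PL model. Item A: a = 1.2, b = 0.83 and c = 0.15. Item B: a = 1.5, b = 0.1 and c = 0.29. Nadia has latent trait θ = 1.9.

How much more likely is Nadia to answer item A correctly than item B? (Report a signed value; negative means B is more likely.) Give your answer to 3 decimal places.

-0.140

P(θ) = c + (1 − c) · 1 / (1 + exp(−a(θ − b)))
P_A = 0.8157
P_B = 0.9553
P_A − P_B = -0.1396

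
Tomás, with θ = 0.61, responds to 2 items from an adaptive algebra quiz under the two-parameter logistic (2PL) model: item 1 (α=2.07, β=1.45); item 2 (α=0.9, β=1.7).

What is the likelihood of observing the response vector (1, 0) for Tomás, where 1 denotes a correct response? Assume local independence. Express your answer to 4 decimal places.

0.1087

P(θ) = 1 / (1 + exp(−α(θ − β)))
P_1 = 1/(1+e^{1.7388}) = 0.1495
P_2 = 1/(1+e^{0.9810}) = 0.2727
L = P_1 × (1−P_2) = 0.1495 × 0.7273 = 0.10871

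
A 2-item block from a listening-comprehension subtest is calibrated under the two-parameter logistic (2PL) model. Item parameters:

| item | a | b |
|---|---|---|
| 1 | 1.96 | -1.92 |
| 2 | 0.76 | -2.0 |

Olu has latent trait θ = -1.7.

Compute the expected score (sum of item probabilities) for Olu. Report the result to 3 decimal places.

1.163

P(θ) = 1 / (1 + exp(−a(θ − b)))
P_1 = 1/(1+e^{-0.4312}) = 0.6062
P_2 = 1/(1+e^{-0.2280}) = 0.5568
E[score] = 0.6062 + 0.5568 = 1.1629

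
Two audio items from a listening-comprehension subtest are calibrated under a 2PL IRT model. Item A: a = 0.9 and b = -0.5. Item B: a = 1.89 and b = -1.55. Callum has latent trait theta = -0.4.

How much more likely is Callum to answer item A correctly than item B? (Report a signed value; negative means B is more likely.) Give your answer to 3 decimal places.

P(theta) = 1 / (1 + exp(−a(theta − b)))
P_A = 0.5225
P_B = 0.8978
P_A − P_B = -0.3754

-0.375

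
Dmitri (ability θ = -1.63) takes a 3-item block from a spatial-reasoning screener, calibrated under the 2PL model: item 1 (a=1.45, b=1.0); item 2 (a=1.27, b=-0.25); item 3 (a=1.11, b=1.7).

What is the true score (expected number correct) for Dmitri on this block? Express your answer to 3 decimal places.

0.194

P(θ) = 1 / (1 + exp(−a(θ − b)))
P_1 = 1/(1+e^{3.8135}) = 0.0216
P_2 = 1/(1+e^{1.7526}) = 0.1477
P_3 = 1/(1+e^{3.6963}) = 0.0242
E[score] = 0.0216 + 0.1477 + 0.0242 = 0.1935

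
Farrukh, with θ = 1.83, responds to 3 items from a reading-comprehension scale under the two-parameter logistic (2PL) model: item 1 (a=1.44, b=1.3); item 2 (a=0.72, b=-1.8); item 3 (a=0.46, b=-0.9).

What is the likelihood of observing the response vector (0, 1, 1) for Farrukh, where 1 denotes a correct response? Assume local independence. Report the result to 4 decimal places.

P(θ) = 1 / (1 + exp(−a(θ − b)))
P_1 = 1/(1+e^{-0.7632}) = 0.6820
P_2 = 1/(1+e^{-2.6136}) = 0.9317
P_3 = 1/(1+e^{-1.2558}) = 0.7783
L = (1−P_1) × P_2 × P_3 = 0.3180 × 0.9317 × 0.7783 = 0.23057

0.2306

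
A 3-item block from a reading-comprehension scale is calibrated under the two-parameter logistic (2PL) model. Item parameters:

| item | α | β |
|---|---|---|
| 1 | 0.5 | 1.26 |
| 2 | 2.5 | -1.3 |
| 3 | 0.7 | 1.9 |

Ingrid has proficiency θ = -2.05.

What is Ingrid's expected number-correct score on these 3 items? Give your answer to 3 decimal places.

0.353

P(θ) = 1 / (1 + exp(−α(θ − β)))
P_1 = 1/(1+e^{1.6550}) = 0.1604
P_2 = 1/(1+e^{1.8750}) = 0.1330
P_3 = 1/(1+e^{2.7650}) = 0.0592
E[score] = 0.1604 + 0.1330 + 0.0592 = 0.3526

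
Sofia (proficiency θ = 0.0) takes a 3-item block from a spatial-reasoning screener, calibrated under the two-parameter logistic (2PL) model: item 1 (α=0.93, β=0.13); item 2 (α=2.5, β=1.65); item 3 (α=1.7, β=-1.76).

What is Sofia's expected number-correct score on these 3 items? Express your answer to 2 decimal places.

P(θ) = 1 / (1 + exp(−α(θ − β)))
P_1 = 1/(1+e^{0.1209}) = 0.4698
P_2 = 1/(1+e^{4.1250}) = 0.0159
P_3 = 1/(1+e^{-2.9920}) = 0.9522
E[score] = 0.4698 + 0.0159 + 0.9522 = 1.4379

1.44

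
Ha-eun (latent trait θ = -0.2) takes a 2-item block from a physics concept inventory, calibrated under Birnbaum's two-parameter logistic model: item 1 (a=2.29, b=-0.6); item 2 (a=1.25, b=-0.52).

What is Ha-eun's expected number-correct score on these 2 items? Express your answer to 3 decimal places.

P(θ) = 1 / (1 + exp(−a(θ − b)))
P_1 = 1/(1+e^{-0.9160}) = 0.7142
P_2 = 1/(1+e^{-0.4000}) = 0.5987
E[score] = 0.7142 + 0.5987 = 1.3129

1.313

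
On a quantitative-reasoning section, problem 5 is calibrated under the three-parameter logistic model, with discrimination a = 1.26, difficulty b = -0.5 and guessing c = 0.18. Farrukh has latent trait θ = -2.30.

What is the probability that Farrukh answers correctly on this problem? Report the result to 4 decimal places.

P(θ) = c + (1 − c) · 1 / (1 + exp(−a(θ − b)))
Exponent: 1.26 × (-2.30 − (-0.5)) = -2.2680
1/(1 + e^{2.2680}) = 0.0938
P = 0.18 + 0.82 × 0.0938 = 0.2569

0.2569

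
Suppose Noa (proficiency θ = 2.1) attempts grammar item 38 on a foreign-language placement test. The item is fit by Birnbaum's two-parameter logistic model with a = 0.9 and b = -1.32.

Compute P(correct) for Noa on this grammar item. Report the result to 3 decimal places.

0.956

P(θ) = 1 / (1 + exp(−a(θ − b)))
Exponent: 0.9 × (2.1 − (-1.32)) = 3.0780
1/(1 + e^{-3.0780}) = 0.9560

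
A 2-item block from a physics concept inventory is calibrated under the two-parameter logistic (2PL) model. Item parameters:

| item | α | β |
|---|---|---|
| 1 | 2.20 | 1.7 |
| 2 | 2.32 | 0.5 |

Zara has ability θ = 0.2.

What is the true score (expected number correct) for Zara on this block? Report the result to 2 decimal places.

P(θ) = 1 / (1 + exp(−α(θ − β)))
P_1 = 1/(1+e^{3.3000}) = 0.0356
P_2 = 1/(1+e^{0.6960}) = 0.3327
E[score] = 0.0356 + 0.3327 = 0.3683

0.37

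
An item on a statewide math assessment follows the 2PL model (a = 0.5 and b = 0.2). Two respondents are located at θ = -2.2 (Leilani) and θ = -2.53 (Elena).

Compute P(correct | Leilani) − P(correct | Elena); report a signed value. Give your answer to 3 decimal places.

0.028

P(θ) = 1 / (1 + exp(−a(θ − b)))
P(Leilani) = 0.2315  [exponent -1.2000]
P(Elena) = 0.2034  [exponent -1.3650]
Difference = 0.2315 − 0.2034 = 0.0280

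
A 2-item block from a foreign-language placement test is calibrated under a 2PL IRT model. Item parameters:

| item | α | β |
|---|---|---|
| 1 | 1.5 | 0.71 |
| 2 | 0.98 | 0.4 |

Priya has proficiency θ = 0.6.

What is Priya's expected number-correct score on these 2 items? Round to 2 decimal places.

1.01

P(θ) = 1 / (1 + exp(−α(θ − β)))
P_1 = 1/(1+e^{0.1650}) = 0.4588
P_2 = 1/(1+e^{-0.1960}) = 0.5488
E[score] = 0.4588 + 0.5488 = 1.0077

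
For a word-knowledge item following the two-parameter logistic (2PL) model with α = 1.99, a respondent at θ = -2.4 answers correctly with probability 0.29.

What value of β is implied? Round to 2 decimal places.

-1.95

P(θ) = 1 / (1 + exp(−α(θ − β)))
logit(0.29) = ln(0.29/0.71) = -0.8954
β = θ − logit/(α) = -2.4 − (-0.8954)/1.9900 = -1.9501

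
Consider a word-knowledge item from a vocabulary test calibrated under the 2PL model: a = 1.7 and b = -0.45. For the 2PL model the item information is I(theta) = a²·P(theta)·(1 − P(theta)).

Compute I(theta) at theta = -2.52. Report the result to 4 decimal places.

0.0808

P = 1/(1+e^{3.5190}) = 0.0288
P(1−P) = 0.0288 × 0.9712 = 0.0279
I = a² × P(1−P) = 1.7² × 0.0279 = 0.08077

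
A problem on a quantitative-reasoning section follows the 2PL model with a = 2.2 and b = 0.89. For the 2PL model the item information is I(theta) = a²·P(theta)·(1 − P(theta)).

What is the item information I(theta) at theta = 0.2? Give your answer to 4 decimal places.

0.7136

P = 1/(1+e^{1.5180}) = 0.1798
P(1−P) = 0.1798 × 0.8202 = 0.1474
I = a² × P(1−P) = 2.2² × 0.1474 = 0.71363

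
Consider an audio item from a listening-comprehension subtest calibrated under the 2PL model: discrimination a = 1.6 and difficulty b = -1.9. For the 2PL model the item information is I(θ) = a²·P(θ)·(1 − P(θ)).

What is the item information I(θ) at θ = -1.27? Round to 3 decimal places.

0.501

P = 1/(1+e^{-1.0080}) = 0.7326
P(1−P) = 0.7326 × 0.2674 = 0.1959
I = a² × P(1−P) = 1.6² × 0.1959 = 0.50146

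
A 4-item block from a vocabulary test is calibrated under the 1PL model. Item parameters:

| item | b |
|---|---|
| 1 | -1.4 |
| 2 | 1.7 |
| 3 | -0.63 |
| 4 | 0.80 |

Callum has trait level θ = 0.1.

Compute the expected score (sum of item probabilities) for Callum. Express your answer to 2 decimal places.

P(θ) = 1 / (1 + exp(−(θ − b)))
P_1 = 1/(1+e^{-1.5000}) = 0.8176
P_2 = 1/(1+e^{1.6000}) = 0.1680
P_3 = 1/(1+e^{-0.7300}) = 0.6748
P_4 = 1/(1+e^{0.7000}) = 0.3318
E[score] = 0.8176 + 0.1680 + 0.6748 + 0.3318 = 1.9922

1.99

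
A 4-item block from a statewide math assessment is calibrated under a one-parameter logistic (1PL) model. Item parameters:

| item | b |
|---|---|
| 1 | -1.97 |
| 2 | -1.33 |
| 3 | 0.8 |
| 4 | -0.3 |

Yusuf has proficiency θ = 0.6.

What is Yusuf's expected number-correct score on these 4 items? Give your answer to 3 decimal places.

P(θ) = 1 / (1 + exp(−(θ − b)))
P_1 = 1/(1+e^{-2.5700}) = 0.9289
P_2 = 1/(1+e^{-1.9300}) = 0.8732
P_3 = 1/(1+e^{0.2000}) = 0.4502
P_4 = 1/(1+e^{-0.9000}) = 0.7109
E[score] = 0.9289 + 0.8732 + 0.4502 + 0.7109 = 2.9633

2.963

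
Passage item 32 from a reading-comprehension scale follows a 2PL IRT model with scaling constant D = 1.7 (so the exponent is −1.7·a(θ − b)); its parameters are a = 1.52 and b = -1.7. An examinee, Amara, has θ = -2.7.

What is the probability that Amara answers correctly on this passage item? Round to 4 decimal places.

P(θ) = 1 / (1 + exp(−D·a(θ − b)))
Exponent: 1.7 × 1.52 × (-2.7 − (-1.7)) = -2.5840
1/(1 + e^{2.5840}) = 0.0702
P = 0.0702

0.0702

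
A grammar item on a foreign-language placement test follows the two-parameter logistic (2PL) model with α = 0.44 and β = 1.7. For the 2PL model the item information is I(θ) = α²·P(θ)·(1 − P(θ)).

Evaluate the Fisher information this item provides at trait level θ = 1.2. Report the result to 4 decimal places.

P = 1/(1+e^{0.2200}) = 0.4452
P(1−P) = 0.4452 × 0.5548 = 0.2470
I = α² × P(1−P) = 0.44² × 0.2470 = 0.04782

0.0478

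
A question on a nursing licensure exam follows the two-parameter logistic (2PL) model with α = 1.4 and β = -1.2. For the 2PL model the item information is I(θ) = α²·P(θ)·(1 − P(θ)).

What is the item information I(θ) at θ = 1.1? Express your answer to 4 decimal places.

0.0724

P = 1/(1+e^{-3.2200}) = 0.9616
P(1−P) = 0.9616 × 0.0384 = 0.0369
I = α² × P(1−P) = 1.4² × 0.0369 = 0.07241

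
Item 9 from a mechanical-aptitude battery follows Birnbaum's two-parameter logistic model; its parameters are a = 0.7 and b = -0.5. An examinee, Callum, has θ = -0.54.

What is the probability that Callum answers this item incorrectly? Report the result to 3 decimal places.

P(θ) = 1 / (1 + exp(−a(θ − b)))
Exponent: 0.7 × (-0.54 − (-0.5)) = -0.0280
1/(1 + e^{0.0280}) = 0.4930
P(incorrect) = 1 − 0.4930 = 0.5070

0.507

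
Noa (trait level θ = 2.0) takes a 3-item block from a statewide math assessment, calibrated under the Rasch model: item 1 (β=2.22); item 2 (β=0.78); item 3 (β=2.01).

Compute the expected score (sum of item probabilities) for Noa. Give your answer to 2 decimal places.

P(θ) = 1 / (1 + exp(−(θ − β)))
P_1 = 1/(1+e^{0.2200}) = 0.4452
P_2 = 1/(1+e^{-1.2200}) = 0.7721
P_3 = 1/(1+e^{0.0100}) = 0.4975
E[score] = 0.4452 + 0.7721 + 0.4975 = 1.7148

1.71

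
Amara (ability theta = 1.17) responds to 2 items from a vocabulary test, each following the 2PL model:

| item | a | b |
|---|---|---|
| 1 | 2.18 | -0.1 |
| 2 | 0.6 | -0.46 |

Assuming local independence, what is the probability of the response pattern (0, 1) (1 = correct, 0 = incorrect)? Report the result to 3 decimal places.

P(theta) = 1 / (1 + exp(−a(theta − b)))
P_1 = 1/(1+e^{-2.7686}) = 0.9410
P_2 = 1/(1+e^{-0.9780}) = 0.7267
L = (1−P_1) × P_2 = 0.0590 × 0.7267 = 0.04291

0.043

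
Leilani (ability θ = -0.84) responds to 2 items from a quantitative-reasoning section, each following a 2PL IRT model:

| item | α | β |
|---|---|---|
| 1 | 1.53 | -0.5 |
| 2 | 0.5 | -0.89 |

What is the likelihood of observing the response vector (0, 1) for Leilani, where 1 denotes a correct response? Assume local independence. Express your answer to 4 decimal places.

0.3175

P(θ) = 1 / (1 + exp(−α(θ − β)))
P_1 = 1/(1+e^{0.5202}) = 0.3728
P_2 = 1/(1+e^{-0.0250}) = 0.5062
L = (1−P_1) × P_2 = 0.6272 × 0.5062 = 0.31752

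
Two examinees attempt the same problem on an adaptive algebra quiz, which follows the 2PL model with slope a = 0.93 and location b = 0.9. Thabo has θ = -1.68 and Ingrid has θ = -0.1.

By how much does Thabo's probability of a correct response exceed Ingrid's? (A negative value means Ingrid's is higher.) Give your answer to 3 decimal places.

P(θ) = 1 / (1 + exp(−a(θ − b)))
P(Thabo) = 0.0832  [exponent -2.3994]
P(Ingrid) = 0.2829  [exponent -0.9300]
Difference = 0.0832 − 0.2829 = -0.1997

-0.200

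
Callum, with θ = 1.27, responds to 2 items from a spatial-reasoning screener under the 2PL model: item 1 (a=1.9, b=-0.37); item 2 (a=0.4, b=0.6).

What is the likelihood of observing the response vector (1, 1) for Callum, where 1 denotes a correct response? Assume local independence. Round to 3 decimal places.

0.543

P(θ) = 1 / (1 + exp(−a(θ − b)))
P_1 = 1/(1+e^{-3.1160}) = 0.9575
P_2 = 1/(1+e^{-0.2680}) = 0.5666
L = P_1 × P_2 = 0.9575 × 0.5666 = 0.54255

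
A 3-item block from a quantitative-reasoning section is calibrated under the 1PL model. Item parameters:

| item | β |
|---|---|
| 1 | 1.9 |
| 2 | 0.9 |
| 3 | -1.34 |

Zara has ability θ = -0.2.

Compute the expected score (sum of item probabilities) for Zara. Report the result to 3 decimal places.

1.117

P(θ) = 1 / (1 + exp(−(θ − β)))
P_1 = 1/(1+e^{2.1000}) = 0.1091
P_2 = 1/(1+e^{1.1000}) = 0.2497
P_3 = 1/(1+e^{-1.1400}) = 0.7577
E[score] = 0.1091 + 0.2497 + 0.7577 = 1.1165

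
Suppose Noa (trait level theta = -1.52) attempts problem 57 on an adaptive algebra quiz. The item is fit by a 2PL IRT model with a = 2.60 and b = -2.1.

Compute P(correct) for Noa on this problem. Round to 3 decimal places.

0.819

P(theta) = 1 / (1 + exp(−a(theta − b)))
Exponent: 2.60 × (-1.52 − (-2.1)) = 1.5080
1/(1 + e^{-1.5080}) = 0.8188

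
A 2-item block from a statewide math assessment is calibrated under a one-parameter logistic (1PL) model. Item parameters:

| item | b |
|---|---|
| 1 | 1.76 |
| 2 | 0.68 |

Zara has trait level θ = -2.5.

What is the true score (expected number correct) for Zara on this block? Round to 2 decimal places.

P(θ) = 1 / (1 + exp(−(θ − b)))
P_1 = 1/(1+e^{4.2600}) = 0.0139
P_2 = 1/(1+e^{3.1800}) = 0.0399
E[score] = 0.0139 + 0.0399 = 0.0539

0.05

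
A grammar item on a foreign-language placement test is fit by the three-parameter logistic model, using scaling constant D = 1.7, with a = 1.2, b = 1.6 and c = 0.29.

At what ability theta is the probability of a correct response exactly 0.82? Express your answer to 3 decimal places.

P(theta) = c + (1 − c) · 1 / (1 + exp(−D·a(theta − b)))
Remove guessing floor: (0.82 − 0.29)/(1 − 0.29) = 0.7465
logit = ln(0.7465/0.2535) = 1.0799
theta = b + logit/(1.7·a) = 1.6 + 1.0799/2.0400 = 2.1294

2.129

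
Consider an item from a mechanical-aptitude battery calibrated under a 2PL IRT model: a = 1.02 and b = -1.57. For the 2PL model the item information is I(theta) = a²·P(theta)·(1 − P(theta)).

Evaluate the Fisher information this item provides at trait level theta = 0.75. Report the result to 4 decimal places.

P = 1/(1+e^{-2.3664}) = 0.9142
P(1−P) = 0.9142 × 0.0858 = 0.0784
I = a² × P(1−P) = 1.02² × 0.0784 = 0.08158

0.0816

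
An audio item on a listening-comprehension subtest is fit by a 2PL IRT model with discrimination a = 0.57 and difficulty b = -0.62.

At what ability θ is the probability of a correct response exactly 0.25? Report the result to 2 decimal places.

P(θ) = 1 / (1 + exp(−a(θ − b)))
logit = ln(0.2500/0.7500) = -1.0986
θ = b + logit/(a) = -0.62 + (-1.0986)/0.5700 = -2.5474

-2.55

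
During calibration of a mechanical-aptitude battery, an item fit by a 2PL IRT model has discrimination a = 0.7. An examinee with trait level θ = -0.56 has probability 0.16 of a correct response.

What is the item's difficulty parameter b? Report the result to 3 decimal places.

1.809

P(θ) = 1 / (1 + exp(−a(θ − b)))
logit(0.16) = ln(0.16/0.84) = -1.6582
b = θ − logit/(a) = -0.56 − (-1.6582)/0.7000 = 1.8089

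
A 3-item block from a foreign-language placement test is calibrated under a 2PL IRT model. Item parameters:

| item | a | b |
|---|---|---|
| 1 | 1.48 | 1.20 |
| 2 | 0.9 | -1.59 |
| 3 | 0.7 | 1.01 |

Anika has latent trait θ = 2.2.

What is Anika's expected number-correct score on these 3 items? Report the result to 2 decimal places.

2.48

P(θ) = 1 / (1 + exp(−a(θ − b)))
P_1 = 1/(1+e^{-1.4800}) = 0.8146
P_2 = 1/(1+e^{-3.4110}) = 0.9680
P_3 = 1/(1+e^{-0.8330}) = 0.6970
E[score] = 0.8146 + 0.9680 + 0.6970 = 2.4796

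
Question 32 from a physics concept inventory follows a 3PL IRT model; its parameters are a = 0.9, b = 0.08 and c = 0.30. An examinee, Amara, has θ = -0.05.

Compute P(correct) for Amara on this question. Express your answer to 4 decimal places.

P(θ) = c + (1 − c) · 1 / (1 + exp(−a(θ − b)))
Exponent: 0.9 × (-0.05 − 0.08) = -0.1170
1/(1 + e^{0.1170}) = 0.4708
P = 0.30 + 0.70 × 0.4708 = 0.6295

0.6295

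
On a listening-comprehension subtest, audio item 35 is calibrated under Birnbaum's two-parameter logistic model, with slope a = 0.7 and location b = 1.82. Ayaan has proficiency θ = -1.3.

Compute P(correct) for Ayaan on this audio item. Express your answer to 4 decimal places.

0.1012

P(θ) = 1 / (1 + exp(−a(θ − b)))
Exponent: 0.7 × (-1.3 − 1.82) = -2.1840
1/(1 + e^{2.1840}) = 0.1012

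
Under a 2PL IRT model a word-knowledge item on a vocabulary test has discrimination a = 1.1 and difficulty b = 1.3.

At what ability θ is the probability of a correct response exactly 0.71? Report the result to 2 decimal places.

2.11

P(θ) = 1 / (1 + exp(−a(θ − b)))
logit = ln(0.7100/0.2900) = 0.8954
θ = b + logit/(a) = 1.3 + 0.8954/1.1000 = 2.1140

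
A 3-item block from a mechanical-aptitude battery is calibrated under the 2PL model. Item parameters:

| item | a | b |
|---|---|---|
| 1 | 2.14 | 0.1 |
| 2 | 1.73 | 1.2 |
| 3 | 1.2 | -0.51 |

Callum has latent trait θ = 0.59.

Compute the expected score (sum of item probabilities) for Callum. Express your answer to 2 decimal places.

1.79

P(θ) = 1 / (1 + exp(−a(θ − b)))
P_1 = 1/(1+e^{-1.0486}) = 0.7405
P_2 = 1/(1+e^{1.0553}) = 0.2582
P_3 = 1/(1+e^{-1.3200}) = 0.7892
E[score] = 0.7405 + 0.2582 + 0.7892 = 1.7879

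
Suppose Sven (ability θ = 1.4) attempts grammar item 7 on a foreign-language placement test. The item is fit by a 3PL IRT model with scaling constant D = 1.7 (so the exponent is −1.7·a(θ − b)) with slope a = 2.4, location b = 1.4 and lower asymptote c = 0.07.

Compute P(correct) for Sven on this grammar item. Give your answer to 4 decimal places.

0.5350

P(θ) = c + (1 − c) · 1 / (1 + exp(−D·a(θ − b)))
Exponent: 1.7 × 2.4 × (1.4 − 1.4) = 0.0000
1/(1 + e^{0.0000}) = 0.5000
P = 0.07 + 0.93 × 0.5000 = 0.5350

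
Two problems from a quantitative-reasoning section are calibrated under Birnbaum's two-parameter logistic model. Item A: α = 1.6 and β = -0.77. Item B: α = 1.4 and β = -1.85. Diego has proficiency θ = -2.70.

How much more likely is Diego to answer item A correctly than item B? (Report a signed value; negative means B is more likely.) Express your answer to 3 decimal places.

-0.190

P(θ) = 1 / (1 + exp(−α(θ − β)))
P_A = 0.0436
P_B = 0.2333
P_A − P_B = -0.1897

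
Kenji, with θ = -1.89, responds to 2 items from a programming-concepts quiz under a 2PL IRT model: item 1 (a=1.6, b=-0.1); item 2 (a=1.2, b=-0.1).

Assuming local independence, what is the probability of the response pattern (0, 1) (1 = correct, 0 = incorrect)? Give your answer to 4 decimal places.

P(θ) = 1 / (1 + exp(−a(θ − b)))
P_1 = 1/(1+e^{2.8640}) = 0.0540
P_2 = 1/(1+e^{2.1480}) = 0.1045
L = (1−P_1) × P_2 = 0.9460 × 0.1045 = 0.09888

0.0989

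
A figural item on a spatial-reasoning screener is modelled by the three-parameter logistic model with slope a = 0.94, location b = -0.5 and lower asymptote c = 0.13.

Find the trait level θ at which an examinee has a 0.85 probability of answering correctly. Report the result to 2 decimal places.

1.17

P(θ) = c + (1 − c) · 1 / (1 + exp(−a(θ − b)))
Remove guessing floor: (0.85 − 0.13)/(1 − 0.13) = 0.8276
logit = ln(0.8276/0.1724) = 1.5686
θ = b + logit/(a) = -0.5 + 1.5686/0.9400 = 1.1687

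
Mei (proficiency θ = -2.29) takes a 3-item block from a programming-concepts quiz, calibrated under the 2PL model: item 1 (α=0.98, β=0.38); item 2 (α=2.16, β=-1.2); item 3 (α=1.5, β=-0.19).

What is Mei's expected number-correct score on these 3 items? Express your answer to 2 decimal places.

P(θ) = 1 / (1 + exp(−α(θ − β)))
P_1 = 1/(1+e^{2.6166}) = 0.0681
P_2 = 1/(1+e^{2.3544}) = 0.0867
P_3 = 1/(1+e^{3.1500}) = 0.0411
E[score] = 0.0681 + 0.0867 + 0.0411 = 0.1959

0.20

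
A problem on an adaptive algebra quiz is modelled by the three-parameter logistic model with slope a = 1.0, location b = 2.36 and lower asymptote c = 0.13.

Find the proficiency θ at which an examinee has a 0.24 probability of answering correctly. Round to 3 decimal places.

0.427

P(θ) = c + (1 − c) · 1 / (1 + exp(−a(θ − b)))
Remove guessing floor: (0.24 − 0.13)/(1 − 0.13) = 0.1264
logit = ln(0.1264/0.8736) = -1.9328
θ = b + logit/(a) = 2.36 + (-1.9328)/1.0000 = 0.4272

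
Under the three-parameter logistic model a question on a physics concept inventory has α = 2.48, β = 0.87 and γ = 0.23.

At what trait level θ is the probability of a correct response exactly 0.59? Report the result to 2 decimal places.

P(θ) = γ + (1 − γ) · 1 / (1 + exp(−α(θ − β)))
Remove guessing floor: (0.59 − 0.23)/(1 − 0.23) = 0.4675
logit = ln(0.4675/0.5325) = -0.1301
θ = β + logit/(α) = 0.87 + (-0.1301)/2.4800 = 0.8176

0.82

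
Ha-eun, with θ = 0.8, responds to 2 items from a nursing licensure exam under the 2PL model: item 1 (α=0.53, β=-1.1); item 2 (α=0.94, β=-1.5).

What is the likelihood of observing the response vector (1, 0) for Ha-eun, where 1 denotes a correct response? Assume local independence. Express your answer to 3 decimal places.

P(θ) = 1 / (1 + exp(−α(θ − β)))
P_1 = 1/(1+e^{-1.0070}) = 0.7324
P_2 = 1/(1+e^{-2.1620}) = 0.8968
L = P_1 × (1−P_2) = 0.7324 × 0.1032 = 0.07560

0.076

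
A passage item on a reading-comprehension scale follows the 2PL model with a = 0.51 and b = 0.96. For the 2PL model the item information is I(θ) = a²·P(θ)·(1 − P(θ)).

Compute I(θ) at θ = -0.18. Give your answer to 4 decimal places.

P = 1/(1+e^{0.5814}) = 0.3586
P(1−P) = 0.3586 × 0.6414 = 0.2300
I = a² × P(1−P) = 0.51² × 0.2300 = 0.05983

0.0598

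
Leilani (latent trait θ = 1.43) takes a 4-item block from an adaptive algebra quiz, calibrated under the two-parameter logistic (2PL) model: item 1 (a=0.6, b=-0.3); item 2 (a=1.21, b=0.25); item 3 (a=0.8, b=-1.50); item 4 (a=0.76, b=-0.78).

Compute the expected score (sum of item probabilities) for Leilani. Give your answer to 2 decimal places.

P(θ) = 1 / (1 + exp(−a(θ − b)))
P_1 = 1/(1+e^{-1.0380}) = 0.7385
P_2 = 1/(1+e^{-1.4278}) = 0.8066
P_3 = 1/(1+e^{-2.3440}) = 0.9125
P_4 = 1/(1+e^{-1.6796}) = 0.8429
E[score] = 0.7385 + 0.8066 + 0.9125 + 0.8429 = 3.3003

3.30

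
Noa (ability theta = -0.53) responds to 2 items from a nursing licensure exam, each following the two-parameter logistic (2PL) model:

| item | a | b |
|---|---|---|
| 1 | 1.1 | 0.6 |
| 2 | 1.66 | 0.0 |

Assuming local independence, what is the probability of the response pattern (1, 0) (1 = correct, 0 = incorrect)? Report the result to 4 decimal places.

0.1583

P(theta) = 1 / (1 + exp(−a(theta − b)))
P_1 = 1/(1+e^{1.2430}) = 0.2239
P_2 = 1/(1+e^{0.8798}) = 0.2932
L = P_1 × (1−P_2) = 0.2239 × 0.7068 = 0.15826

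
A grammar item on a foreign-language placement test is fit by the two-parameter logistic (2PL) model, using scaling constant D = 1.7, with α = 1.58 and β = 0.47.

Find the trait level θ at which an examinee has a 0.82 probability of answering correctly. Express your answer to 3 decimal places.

P(θ) = 1 / (1 + exp(−D·α(θ − β)))
logit = ln(0.8200/0.1800) = 1.5163
θ = β + logit/(1.7·α) = 0.47 + 1.5163/2.6860 = 1.0345

1.035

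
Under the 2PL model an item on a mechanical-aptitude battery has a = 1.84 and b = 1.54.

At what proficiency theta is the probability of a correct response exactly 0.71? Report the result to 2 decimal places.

P(theta) = 1 / (1 + exp(−a(theta − b)))
logit = ln(0.7100/0.2900) = 0.8954
theta = b + logit/(a) = 1.54 + 0.8954/1.8400 = 2.0266

2.03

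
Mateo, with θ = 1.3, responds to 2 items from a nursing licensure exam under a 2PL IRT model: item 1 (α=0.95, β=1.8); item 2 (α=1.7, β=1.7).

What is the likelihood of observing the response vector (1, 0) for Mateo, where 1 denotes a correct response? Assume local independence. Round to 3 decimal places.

P(θ) = 1 / (1 + exp(−α(θ − β)))
P_1 = 1/(1+e^{0.4750}) = 0.3834
P_2 = 1/(1+e^{0.6800}) = 0.3363
L = P_1 × (1−P_2) = 0.3834 × 0.6637 = 0.25450

0.254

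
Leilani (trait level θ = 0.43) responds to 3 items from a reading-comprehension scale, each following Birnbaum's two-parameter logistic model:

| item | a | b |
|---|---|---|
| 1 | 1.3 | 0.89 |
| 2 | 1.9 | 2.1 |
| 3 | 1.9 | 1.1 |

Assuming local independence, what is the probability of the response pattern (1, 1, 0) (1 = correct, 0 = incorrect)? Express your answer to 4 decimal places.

P(θ) = 1 / (1 + exp(−a(θ − b)))
P_1 = 1/(1+e^{0.5980}) = 0.3548
P_2 = 1/(1+e^{3.1730}) = 0.0402
P_3 = 1/(1+e^{1.2730}) = 0.2187
L = P_1 × P_2 × (1−P_3) = 0.3548 × 0.0402 × 0.7813 = 0.01114

0.0111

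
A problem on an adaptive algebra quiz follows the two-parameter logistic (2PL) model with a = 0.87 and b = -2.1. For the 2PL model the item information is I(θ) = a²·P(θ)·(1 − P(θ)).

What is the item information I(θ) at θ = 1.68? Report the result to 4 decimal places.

P = 1/(1+e^{-3.2886}) = 0.9640
P(1−P) = 0.9640 × 0.0360 = 0.0347
I = a² × P(1−P) = 0.87² × 0.0347 = 0.02624

0.0262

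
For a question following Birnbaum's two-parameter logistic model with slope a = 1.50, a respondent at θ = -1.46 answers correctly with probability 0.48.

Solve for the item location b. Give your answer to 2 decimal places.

P(θ) = 1 / (1 + exp(−a(θ − b)))
logit(0.48) = ln(0.48/0.52) = -0.0800
b = θ − logit/(a) = -1.46 − (-0.0800)/1.5000 = -1.4066

-1.41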